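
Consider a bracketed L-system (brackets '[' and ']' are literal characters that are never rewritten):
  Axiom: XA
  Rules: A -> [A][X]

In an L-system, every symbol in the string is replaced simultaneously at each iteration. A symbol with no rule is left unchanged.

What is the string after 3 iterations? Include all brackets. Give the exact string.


Step 0: XA
Step 1: X[A][X]
Step 2: X[[A][X]][X]
Step 3: X[[[A][X]][X]][X]

Answer: X[[[A][X]][X]][X]


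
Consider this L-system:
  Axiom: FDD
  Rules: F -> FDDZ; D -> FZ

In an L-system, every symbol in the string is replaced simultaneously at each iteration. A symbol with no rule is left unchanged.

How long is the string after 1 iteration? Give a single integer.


Step 0: length = 3
Step 1: length = 8

Answer: 8


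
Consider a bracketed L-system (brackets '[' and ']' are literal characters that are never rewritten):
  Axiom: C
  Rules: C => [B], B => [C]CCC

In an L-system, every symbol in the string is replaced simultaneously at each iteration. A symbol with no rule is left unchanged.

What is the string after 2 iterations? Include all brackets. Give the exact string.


Step 0: C
Step 1: [B]
Step 2: [[C]CCC]

Answer: [[C]CCC]


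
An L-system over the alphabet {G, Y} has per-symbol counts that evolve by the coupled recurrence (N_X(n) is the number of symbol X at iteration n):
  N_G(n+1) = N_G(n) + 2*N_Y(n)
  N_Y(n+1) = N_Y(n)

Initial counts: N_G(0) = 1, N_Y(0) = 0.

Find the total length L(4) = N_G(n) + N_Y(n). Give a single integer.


Step 0: N_G=1, N_Y=0, L=1
Step 1: N_G=1, N_Y=0, L=1
Step 2: N_G=1, N_Y=0, L=1
Step 3: N_G=1, N_Y=0, L=1
Step 4: N_G=1, N_Y=0, L=1

Answer: 1


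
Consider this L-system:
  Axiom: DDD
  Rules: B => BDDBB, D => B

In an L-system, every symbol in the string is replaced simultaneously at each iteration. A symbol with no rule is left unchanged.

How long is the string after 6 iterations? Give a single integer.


Answer: 2319

Derivation:
Step 0: length = 3
Step 1: length = 3
Step 2: length = 15
Step 3: length = 51
Step 4: length = 183
Step 5: length = 651
Step 6: length = 2319


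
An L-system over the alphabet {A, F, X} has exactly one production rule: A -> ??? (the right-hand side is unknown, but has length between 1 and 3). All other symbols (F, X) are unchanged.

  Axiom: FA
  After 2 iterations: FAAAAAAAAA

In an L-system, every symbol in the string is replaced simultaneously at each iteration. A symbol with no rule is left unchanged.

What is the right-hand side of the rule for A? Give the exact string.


Answer: AAA

Derivation:
Trying A -> AAA:
  Step 0: FA
  Step 1: FAAA
  Step 2: FAAAAAAAAA
Matches the given result.


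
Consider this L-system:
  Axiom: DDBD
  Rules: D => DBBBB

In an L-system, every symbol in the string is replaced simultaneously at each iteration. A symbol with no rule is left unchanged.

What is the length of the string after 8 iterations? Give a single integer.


Step 0: length = 4
Step 1: length = 16
Step 2: length = 28
Step 3: length = 40
Step 4: length = 52
Step 5: length = 64
Step 6: length = 76
Step 7: length = 88
Step 8: length = 100

Answer: 100


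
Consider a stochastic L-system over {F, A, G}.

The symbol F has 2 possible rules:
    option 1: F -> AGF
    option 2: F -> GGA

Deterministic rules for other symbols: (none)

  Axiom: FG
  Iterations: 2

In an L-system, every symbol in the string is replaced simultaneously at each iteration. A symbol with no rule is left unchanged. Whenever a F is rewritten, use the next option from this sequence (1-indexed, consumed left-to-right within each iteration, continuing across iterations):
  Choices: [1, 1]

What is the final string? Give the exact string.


Step 0: FG
Step 1: AGFG  (used choices [1])
Step 2: AGAGFG  (used choices [1])

Answer: AGAGFG


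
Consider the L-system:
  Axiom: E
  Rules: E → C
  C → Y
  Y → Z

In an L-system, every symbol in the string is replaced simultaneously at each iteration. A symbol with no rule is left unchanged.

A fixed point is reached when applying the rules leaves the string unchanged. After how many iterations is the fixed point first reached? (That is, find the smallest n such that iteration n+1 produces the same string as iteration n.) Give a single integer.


Step 0: E
Step 1: C
Step 2: Y
Step 3: Z
Step 4: Z  (unchanged — fixed point at step 3)

Answer: 3


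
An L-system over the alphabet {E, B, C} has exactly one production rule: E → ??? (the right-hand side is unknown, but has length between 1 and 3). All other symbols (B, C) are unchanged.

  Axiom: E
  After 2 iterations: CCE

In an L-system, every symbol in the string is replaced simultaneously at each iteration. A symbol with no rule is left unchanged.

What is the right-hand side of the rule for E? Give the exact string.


Answer: CE

Derivation:
Trying E → CE:
  Step 0: E
  Step 1: CE
  Step 2: CCE
Matches the given result.


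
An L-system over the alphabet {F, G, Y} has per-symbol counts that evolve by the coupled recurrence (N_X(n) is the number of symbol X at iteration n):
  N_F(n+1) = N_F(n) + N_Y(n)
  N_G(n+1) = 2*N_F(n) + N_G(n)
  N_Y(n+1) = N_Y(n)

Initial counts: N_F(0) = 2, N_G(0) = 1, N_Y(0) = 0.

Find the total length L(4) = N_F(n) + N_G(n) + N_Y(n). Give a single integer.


Step 0: N_F=2, N_G=1, N_Y=0, L=3
Step 1: N_F=2, N_G=5, N_Y=0, L=7
Step 2: N_F=2, N_G=9, N_Y=0, L=11
Step 3: N_F=2, N_G=13, N_Y=0, L=15
Step 4: N_F=2, N_G=17, N_Y=0, L=19

Answer: 19


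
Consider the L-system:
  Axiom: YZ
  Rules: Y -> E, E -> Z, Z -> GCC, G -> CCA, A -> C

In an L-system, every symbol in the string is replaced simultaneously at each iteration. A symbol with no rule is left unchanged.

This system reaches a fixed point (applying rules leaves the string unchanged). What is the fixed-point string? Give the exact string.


Step 0: YZ
Step 1: EGCC
Step 2: ZCCACC
Step 3: GCCCCCCC
Step 4: CCACCCCCCC
Step 5: CCCCCCCCCC
Step 6: CCCCCCCCCC  (unchanged — fixed point at step 5)

Answer: CCCCCCCCCC


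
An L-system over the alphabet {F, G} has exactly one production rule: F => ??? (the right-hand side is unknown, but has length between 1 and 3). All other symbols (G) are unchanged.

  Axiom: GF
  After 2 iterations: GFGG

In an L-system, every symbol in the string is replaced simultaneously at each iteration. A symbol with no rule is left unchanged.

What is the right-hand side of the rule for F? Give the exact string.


Answer: FG

Derivation:
Trying F => FG:
  Step 0: GF
  Step 1: GFG
  Step 2: GFGG
Matches the given result.


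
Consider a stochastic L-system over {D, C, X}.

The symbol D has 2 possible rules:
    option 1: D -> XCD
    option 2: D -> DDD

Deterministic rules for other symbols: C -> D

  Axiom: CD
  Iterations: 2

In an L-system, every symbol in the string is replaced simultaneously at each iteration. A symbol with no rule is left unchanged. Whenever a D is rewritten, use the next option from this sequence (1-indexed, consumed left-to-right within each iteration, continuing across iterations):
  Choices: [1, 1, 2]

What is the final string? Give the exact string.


Step 0: CD
Step 1: DXCD  (used choices [1])
Step 2: XCDXDDDD  (used choices [1, 2])

Answer: XCDXDDDD


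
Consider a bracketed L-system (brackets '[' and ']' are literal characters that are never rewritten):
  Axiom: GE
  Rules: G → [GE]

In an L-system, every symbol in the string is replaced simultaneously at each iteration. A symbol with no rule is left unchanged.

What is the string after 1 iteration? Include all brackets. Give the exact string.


Answer: [GE]E

Derivation:
Step 0: GE
Step 1: [GE]E


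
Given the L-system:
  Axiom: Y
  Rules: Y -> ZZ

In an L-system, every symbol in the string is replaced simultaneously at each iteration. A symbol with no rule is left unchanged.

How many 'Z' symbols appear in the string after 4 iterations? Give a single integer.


Answer: 2

Derivation:
Step 0: Y  (0 'Z')
Step 1: ZZ  (2 'Z')
Step 2: ZZ  (2 'Z')
Step 3: ZZ  (2 'Z')
Step 4: ZZ  (2 'Z')


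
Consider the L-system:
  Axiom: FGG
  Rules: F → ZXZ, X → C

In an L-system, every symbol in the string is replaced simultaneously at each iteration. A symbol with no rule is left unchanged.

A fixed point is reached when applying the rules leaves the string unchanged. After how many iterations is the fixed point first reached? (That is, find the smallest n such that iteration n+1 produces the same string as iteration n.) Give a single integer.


Step 0: FGG
Step 1: ZXZGG
Step 2: ZCZGG
Step 3: ZCZGG  (unchanged — fixed point at step 2)

Answer: 2


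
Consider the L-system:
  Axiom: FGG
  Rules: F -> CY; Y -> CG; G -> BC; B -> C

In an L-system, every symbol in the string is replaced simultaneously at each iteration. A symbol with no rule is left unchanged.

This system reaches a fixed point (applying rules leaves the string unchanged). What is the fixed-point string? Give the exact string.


Step 0: FGG
Step 1: CYBCBC
Step 2: CCGCCCC
Step 3: CCBCCCCC
Step 4: CCCCCCCC
Step 5: CCCCCCCC  (unchanged — fixed point at step 4)

Answer: CCCCCCCC


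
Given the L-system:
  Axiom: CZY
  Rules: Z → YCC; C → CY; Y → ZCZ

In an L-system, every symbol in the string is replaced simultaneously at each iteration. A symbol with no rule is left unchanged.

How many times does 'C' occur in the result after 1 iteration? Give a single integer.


Answer: 4

Derivation:
Step 0: CZY  (1 'C')
Step 1: CYYCCZCZ  (4 'C')


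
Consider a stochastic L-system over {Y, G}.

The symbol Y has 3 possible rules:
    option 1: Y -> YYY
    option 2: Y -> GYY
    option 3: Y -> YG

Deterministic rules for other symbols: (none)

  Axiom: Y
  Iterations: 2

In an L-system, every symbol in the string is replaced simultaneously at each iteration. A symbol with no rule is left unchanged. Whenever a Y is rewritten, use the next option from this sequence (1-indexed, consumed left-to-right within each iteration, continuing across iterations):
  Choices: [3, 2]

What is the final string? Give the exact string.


Answer: GYYG

Derivation:
Step 0: Y
Step 1: YG  (used choices [3])
Step 2: GYYG  (used choices [2])


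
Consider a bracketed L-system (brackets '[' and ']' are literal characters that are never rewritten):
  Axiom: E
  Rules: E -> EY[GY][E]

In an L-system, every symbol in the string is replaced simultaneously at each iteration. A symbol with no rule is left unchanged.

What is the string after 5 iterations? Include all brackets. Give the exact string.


Step 0: E
Step 1: EY[GY][E]
Step 2: EY[GY][E]Y[GY][EY[GY][E]]
Step 3: EY[GY][E]Y[GY][EY[GY][E]]Y[GY][EY[GY][E]Y[GY][EY[GY][E]]]
Step 4: EY[GY][E]Y[GY][EY[GY][E]]Y[GY][EY[GY][E]Y[GY][EY[GY][E]]]Y[GY][EY[GY][E]Y[GY][EY[GY][E]]Y[GY][EY[GY][E]Y[GY][EY[GY][E]]]]
Step 5: EY[GY][E]Y[GY][EY[GY][E]]Y[GY][EY[GY][E]Y[GY][EY[GY][E]]]Y[GY][EY[GY][E]Y[GY][EY[GY][E]]Y[GY][EY[GY][E]Y[GY][EY[GY][E]]]]Y[GY][EY[GY][E]Y[GY][EY[GY][E]]Y[GY][EY[GY][E]Y[GY][EY[GY][E]]]Y[GY][EY[GY][E]Y[GY][EY[GY][E]]Y[GY][EY[GY][E]Y[GY][EY[GY][E]]]]]

Answer: EY[GY][E]Y[GY][EY[GY][E]]Y[GY][EY[GY][E]Y[GY][EY[GY][E]]]Y[GY][EY[GY][E]Y[GY][EY[GY][E]]Y[GY][EY[GY][E]Y[GY][EY[GY][E]]]]Y[GY][EY[GY][E]Y[GY][EY[GY][E]]Y[GY][EY[GY][E]Y[GY][EY[GY][E]]]Y[GY][EY[GY][E]Y[GY][EY[GY][E]]Y[GY][EY[GY][E]Y[GY][EY[GY][E]]]]]


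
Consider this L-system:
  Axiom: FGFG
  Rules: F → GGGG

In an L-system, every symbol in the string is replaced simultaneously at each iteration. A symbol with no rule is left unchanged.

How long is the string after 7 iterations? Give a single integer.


Step 0: length = 4
Step 1: length = 10
Step 2: length = 10
Step 3: length = 10
Step 4: length = 10
Step 5: length = 10
Step 6: length = 10
Step 7: length = 10

Answer: 10


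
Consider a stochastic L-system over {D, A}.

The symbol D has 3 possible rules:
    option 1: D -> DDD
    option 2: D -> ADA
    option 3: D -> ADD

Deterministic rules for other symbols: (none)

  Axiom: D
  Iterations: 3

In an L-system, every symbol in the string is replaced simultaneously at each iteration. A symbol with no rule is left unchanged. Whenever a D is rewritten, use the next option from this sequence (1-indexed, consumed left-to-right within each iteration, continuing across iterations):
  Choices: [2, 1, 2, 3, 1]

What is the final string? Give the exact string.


Answer: AADAADDDDDA

Derivation:
Step 0: D
Step 1: ADA  (used choices [2])
Step 2: ADDDA  (used choices [1])
Step 3: AADAADDDDDA  (used choices [2, 3, 1])


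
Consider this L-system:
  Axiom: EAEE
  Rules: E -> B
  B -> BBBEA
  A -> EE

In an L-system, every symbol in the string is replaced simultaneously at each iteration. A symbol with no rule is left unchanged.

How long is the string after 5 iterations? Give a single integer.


Answer: 755

Derivation:
Step 0: length = 4
Step 1: length = 5
Step 2: length = 17
Step 3: length = 64
Step 4: length = 219
Step 5: length = 755


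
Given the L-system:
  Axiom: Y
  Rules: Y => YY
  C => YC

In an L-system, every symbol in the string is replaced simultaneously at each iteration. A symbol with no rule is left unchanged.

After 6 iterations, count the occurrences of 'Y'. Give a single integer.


Step 0: Y  (1 'Y')
Step 1: YY  (2 'Y')
Step 2: YYYY  (4 'Y')
Step 3: YYYYYYYY  (8 'Y')
Step 4: YYYYYYYYYYYYYYYY  (16 'Y')
Step 5: YYYYYYYYYYYYYYYYYYYYYYYYYYYYYYYY  (32 'Y')
Step 6: YYYYYYYYYYYYYYYYYYYYYYYYYYYYYYYYYYYYYYYYYYYYYYYYYYYYYYYYYYYYYYYY  (64 'Y')

Answer: 64


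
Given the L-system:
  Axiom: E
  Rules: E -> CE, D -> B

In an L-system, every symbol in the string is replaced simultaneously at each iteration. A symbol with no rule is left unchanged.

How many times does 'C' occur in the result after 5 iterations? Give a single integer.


Step 0: E  (0 'C')
Step 1: CE  (1 'C')
Step 2: CCE  (2 'C')
Step 3: CCCE  (3 'C')
Step 4: CCCCE  (4 'C')
Step 5: CCCCCE  (5 'C')

Answer: 5


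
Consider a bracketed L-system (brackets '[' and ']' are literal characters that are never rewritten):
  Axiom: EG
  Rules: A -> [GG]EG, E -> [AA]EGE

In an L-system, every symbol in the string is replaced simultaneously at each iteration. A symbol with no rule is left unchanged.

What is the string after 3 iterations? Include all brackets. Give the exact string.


Answer: [[GG][AA]EGEG[GG][AA]EGEG][[GG]EG[GG]EG][AA]EGEG[AA]EGEG[[GG]EG[GG]EG][AA]EGEG[AA]EGEG

Derivation:
Step 0: EG
Step 1: [AA]EGEG
Step 2: [[GG]EG[GG]EG][AA]EGEG[AA]EGEG
Step 3: [[GG][AA]EGEG[GG][AA]EGEG][[GG]EG[GG]EG][AA]EGEG[AA]EGEG[[GG]EG[GG]EG][AA]EGEG[AA]EGEG


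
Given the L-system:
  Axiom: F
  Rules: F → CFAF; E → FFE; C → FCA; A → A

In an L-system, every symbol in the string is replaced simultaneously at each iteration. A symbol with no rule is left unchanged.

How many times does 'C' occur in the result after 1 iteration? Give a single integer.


Answer: 1

Derivation:
Step 0: F  (0 'C')
Step 1: CFAF  (1 'C')


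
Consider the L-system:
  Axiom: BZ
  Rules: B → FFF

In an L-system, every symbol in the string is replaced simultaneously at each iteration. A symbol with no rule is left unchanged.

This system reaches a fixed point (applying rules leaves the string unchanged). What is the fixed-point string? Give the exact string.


Step 0: BZ
Step 1: FFFZ
Step 2: FFFZ  (unchanged — fixed point at step 1)

Answer: FFFZ


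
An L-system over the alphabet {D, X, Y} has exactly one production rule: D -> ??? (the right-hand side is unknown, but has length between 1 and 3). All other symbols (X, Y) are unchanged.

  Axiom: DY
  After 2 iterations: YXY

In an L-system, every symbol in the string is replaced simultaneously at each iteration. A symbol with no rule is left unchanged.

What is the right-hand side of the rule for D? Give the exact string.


Trying D -> YX:
  Step 0: DY
  Step 1: YXY
  Step 2: YXY
Matches the given result.

Answer: YX


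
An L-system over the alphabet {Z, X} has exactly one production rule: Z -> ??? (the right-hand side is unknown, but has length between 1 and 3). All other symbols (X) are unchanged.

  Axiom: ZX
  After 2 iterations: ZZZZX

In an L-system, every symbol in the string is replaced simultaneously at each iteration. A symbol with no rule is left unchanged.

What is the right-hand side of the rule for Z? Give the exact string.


Trying Z -> ZZ:
  Step 0: ZX
  Step 1: ZZX
  Step 2: ZZZZX
Matches the given result.

Answer: ZZ


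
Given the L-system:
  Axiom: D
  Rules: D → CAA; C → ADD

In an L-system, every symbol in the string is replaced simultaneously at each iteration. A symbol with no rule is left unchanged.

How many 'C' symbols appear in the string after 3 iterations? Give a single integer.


Answer: 2

Derivation:
Step 0: D  (0 'C')
Step 1: CAA  (1 'C')
Step 2: ADDAA  (0 'C')
Step 3: ACAACAAAA  (2 'C')


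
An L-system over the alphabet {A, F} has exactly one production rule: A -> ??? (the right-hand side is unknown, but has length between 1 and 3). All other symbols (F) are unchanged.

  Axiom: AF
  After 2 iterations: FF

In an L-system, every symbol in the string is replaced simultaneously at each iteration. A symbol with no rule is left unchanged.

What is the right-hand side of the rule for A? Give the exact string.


Trying A -> F:
  Step 0: AF
  Step 1: FF
  Step 2: FF
Matches the given result.

Answer: F


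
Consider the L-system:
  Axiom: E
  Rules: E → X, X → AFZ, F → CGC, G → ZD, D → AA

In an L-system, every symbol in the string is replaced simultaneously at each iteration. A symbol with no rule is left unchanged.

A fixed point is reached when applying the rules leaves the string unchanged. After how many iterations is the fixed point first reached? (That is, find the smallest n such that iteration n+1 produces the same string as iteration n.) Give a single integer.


Answer: 5

Derivation:
Step 0: E
Step 1: X
Step 2: AFZ
Step 3: ACGCZ
Step 4: ACZDCZ
Step 5: ACZAACZ
Step 6: ACZAACZ  (unchanged — fixed point at step 5)


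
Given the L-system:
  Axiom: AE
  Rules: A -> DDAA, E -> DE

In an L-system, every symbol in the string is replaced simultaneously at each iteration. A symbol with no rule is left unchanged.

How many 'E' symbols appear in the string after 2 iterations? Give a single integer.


Step 0: AE  (1 'E')
Step 1: DDAADE  (1 'E')
Step 2: DDDDAADDAADDE  (1 'E')

Answer: 1


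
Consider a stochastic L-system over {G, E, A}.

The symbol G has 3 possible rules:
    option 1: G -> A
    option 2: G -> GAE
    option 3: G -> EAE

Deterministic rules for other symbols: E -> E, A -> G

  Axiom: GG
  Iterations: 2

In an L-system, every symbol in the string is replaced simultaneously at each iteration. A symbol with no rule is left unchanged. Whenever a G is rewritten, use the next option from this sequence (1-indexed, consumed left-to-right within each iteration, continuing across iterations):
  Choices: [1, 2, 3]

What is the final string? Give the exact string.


Answer: GEAEGE

Derivation:
Step 0: GG
Step 1: AGAE  (used choices [1, 2])
Step 2: GEAEGE  (used choices [3])


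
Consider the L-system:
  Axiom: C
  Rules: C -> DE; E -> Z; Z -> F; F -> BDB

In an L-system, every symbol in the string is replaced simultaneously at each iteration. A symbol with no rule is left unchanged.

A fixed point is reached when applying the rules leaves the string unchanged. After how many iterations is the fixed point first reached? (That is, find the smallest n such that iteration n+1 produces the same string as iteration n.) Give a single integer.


Answer: 4

Derivation:
Step 0: C
Step 1: DE
Step 2: DZ
Step 3: DF
Step 4: DBDB
Step 5: DBDB  (unchanged — fixed point at step 4)


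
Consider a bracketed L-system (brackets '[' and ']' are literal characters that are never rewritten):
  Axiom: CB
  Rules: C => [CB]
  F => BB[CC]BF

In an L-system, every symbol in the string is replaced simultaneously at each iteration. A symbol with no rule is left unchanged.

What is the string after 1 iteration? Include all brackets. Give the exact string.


Step 0: CB
Step 1: [CB]B

Answer: [CB]B


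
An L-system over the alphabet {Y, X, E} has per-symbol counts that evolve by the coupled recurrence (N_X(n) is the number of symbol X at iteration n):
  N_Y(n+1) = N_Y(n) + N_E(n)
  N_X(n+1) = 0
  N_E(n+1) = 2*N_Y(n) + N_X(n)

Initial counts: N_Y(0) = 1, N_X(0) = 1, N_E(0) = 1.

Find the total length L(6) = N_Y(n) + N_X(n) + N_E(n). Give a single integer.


Answer: 149

Derivation:
Step 0: N_Y=1, N_X=1, N_E=1, L=3
Step 1: N_Y=2, N_X=0, N_E=3, L=5
Step 2: N_Y=5, N_X=0, N_E=4, L=9
Step 3: N_Y=9, N_X=0, N_E=10, L=19
Step 4: N_Y=19, N_X=0, N_E=18, L=37
Step 5: N_Y=37, N_X=0, N_E=38, L=75
Step 6: N_Y=75, N_X=0, N_E=74, L=149


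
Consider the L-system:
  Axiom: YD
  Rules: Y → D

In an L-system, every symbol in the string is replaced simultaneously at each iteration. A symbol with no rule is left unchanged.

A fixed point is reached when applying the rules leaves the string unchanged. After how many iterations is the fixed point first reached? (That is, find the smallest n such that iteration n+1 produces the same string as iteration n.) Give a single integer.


Step 0: YD
Step 1: DD
Step 2: DD  (unchanged — fixed point at step 1)

Answer: 1


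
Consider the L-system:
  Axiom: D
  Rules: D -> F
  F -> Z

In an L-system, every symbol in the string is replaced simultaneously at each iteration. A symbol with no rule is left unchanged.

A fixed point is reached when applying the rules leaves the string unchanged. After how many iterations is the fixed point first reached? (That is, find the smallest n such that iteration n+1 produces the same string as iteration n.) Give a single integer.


Answer: 2

Derivation:
Step 0: D
Step 1: F
Step 2: Z
Step 3: Z  (unchanged — fixed point at step 2)


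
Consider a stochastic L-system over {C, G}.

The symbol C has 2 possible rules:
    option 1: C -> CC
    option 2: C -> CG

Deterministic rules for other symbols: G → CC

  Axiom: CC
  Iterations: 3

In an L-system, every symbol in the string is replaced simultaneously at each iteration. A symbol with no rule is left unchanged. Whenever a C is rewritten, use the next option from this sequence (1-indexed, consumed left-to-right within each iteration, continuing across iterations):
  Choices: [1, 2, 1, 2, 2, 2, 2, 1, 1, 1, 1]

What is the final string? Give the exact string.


Answer: CGCGCCCCCCCCCCCC

Derivation:
Step 0: CC
Step 1: CCCG  (used choices [1, 2])
Step 2: CCCGCGCC  (used choices [1, 2, 2])
Step 3: CGCGCCCCCCCCCCCC  (used choices [2, 2, 1, 1, 1, 1])


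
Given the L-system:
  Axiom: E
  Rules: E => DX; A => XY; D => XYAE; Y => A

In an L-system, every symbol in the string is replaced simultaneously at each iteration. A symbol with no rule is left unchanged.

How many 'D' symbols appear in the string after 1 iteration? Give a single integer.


Step 0: E  (0 'D')
Step 1: DX  (1 'D')

Answer: 1


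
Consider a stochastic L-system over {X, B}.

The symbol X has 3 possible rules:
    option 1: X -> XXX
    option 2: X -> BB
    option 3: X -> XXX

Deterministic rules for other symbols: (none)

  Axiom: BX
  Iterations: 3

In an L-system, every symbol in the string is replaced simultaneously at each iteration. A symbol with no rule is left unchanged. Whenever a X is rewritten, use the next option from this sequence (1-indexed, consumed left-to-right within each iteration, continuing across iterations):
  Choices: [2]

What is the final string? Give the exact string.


Answer: BBB

Derivation:
Step 0: BX
Step 1: BBB  (used choices [2])
Step 2: BBB  (used choices [])
Step 3: BBB  (used choices [])


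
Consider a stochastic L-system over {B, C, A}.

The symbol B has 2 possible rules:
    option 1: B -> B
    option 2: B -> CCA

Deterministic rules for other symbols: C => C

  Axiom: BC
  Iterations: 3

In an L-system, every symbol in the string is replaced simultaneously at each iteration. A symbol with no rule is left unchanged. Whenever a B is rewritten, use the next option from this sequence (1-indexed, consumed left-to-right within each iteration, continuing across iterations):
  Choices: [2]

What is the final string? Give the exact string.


Step 0: BC
Step 1: CCAC  (used choices [2])
Step 2: CCAC  (used choices [])
Step 3: CCAC  (used choices [])

Answer: CCAC


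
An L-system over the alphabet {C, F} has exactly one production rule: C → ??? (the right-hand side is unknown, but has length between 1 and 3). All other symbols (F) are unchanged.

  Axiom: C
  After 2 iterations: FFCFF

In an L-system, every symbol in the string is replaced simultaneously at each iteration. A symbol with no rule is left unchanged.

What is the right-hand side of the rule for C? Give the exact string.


Answer: FCF

Derivation:
Trying C → FCF:
  Step 0: C
  Step 1: FCF
  Step 2: FFCFF
Matches the given result.


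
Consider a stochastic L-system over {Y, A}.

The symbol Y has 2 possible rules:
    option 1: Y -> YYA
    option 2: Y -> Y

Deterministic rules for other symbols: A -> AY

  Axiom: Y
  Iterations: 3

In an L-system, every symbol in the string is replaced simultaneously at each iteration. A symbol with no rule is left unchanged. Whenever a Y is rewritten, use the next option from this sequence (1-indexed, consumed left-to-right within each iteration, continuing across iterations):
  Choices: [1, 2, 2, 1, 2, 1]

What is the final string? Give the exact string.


Step 0: Y
Step 1: YYA  (used choices [1])
Step 2: YYAY  (used choices [2, 2])
Step 3: YYAYAYYYA  (used choices [1, 2, 1])

Answer: YYAYAYYYA


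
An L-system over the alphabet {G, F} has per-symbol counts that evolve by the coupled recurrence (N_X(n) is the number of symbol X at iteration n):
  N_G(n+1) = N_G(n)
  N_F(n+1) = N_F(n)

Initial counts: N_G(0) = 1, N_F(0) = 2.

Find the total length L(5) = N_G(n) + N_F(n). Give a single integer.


Step 0: N_G=1, N_F=2, L=3
Step 1: N_G=1, N_F=2, L=3
Step 2: N_G=1, N_F=2, L=3
Step 3: N_G=1, N_F=2, L=3
Step 4: N_G=1, N_F=2, L=3
Step 5: N_G=1, N_F=2, L=3

Answer: 3


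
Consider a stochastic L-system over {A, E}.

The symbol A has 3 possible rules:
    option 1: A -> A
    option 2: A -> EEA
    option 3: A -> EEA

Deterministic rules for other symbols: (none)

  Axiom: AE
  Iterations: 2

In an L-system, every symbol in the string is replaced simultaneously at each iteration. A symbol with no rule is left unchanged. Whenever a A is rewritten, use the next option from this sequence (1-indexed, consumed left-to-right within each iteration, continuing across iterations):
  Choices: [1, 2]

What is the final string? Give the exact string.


Step 0: AE
Step 1: AE  (used choices [1])
Step 2: EEAE  (used choices [2])

Answer: EEAE


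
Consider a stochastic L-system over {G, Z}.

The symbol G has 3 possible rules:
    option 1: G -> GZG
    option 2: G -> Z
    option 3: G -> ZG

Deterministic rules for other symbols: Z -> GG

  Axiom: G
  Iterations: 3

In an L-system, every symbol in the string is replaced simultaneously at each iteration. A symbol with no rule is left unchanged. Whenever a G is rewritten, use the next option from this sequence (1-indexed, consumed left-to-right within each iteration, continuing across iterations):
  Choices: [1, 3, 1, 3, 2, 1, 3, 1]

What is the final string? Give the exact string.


Step 0: G
Step 1: GZG  (used choices [1])
Step 2: ZGGGGZG  (used choices [3, 1])
Step 3: GGZGZGZGZGGGGZG  (used choices [3, 2, 1, 3, 1])

Answer: GGZGZGZGZGGGGZG


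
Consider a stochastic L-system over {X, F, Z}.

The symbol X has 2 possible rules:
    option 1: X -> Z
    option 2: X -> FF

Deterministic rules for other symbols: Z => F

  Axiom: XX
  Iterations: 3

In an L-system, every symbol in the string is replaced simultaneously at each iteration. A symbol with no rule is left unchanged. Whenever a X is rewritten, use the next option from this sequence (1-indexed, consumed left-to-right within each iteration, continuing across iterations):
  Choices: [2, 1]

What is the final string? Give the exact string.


Step 0: XX
Step 1: FFZ  (used choices [2, 1])
Step 2: FFF  (used choices [])
Step 3: FFF  (used choices [])

Answer: FFF


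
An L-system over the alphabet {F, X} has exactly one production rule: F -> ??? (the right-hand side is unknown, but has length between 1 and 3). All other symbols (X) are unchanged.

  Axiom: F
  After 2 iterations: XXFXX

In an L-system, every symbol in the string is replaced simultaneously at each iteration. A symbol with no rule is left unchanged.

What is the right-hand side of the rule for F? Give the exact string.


Trying F -> XFX:
  Step 0: F
  Step 1: XFX
  Step 2: XXFXX
Matches the given result.

Answer: XFX


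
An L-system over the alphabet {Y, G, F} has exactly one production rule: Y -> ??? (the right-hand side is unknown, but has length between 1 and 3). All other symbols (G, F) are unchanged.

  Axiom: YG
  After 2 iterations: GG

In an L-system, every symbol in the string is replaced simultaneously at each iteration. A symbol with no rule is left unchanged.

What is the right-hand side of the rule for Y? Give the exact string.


Answer: G

Derivation:
Trying Y -> G:
  Step 0: YG
  Step 1: GG
  Step 2: GG
Matches the given result.


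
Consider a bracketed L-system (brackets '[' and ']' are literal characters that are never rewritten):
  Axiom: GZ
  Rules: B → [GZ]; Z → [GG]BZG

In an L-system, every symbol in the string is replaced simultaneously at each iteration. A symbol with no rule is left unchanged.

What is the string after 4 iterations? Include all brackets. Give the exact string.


Answer: G[GG][G[GG][GZ][GG]BZGG][GG][G[GG]BZG][GG][GZ][GG]BZGGGG

Derivation:
Step 0: GZ
Step 1: G[GG]BZG
Step 2: G[GG][GZ][GG]BZGG
Step 3: G[GG][G[GG]BZG][GG][GZ][GG]BZGGG
Step 4: G[GG][G[GG][GZ][GG]BZGG][GG][G[GG]BZG][GG][GZ][GG]BZGGGG


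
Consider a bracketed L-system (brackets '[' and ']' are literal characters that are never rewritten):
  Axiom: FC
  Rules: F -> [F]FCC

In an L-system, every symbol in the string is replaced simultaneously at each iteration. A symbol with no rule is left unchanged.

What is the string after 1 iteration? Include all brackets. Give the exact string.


Step 0: FC
Step 1: [F]FCCC

Answer: [F]FCCC


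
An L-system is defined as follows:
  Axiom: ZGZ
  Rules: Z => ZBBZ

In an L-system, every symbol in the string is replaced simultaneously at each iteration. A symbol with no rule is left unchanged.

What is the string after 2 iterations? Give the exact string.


Answer: ZBBZBBZBBZGZBBZBBZBBZ

Derivation:
Step 0: ZGZ
Step 1: ZBBZGZBBZ
Step 2: ZBBZBBZBBZGZBBZBBZBBZ


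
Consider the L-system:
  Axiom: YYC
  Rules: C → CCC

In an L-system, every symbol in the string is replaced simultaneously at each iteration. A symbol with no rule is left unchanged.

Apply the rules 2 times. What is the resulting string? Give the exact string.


Answer: YYCCCCCCCCC

Derivation:
Step 0: YYC
Step 1: YYCCC
Step 2: YYCCCCCCCCC


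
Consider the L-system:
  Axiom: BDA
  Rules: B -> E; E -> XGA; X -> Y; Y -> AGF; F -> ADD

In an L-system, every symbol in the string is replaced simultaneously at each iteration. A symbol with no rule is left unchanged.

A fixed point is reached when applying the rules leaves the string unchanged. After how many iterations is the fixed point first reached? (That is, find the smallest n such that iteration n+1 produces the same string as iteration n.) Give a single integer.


Step 0: BDA
Step 1: EDA
Step 2: XGADA
Step 3: YGADA
Step 4: AGFGADA
Step 5: AGADDGADA
Step 6: AGADDGADA  (unchanged — fixed point at step 5)

Answer: 5


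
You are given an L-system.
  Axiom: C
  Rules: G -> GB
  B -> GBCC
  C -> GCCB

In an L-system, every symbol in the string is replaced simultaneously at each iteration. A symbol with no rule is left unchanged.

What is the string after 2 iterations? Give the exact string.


Answer: GBGCCBGCCBGBCC

Derivation:
Step 0: C
Step 1: GCCB
Step 2: GBGCCBGCCBGBCC


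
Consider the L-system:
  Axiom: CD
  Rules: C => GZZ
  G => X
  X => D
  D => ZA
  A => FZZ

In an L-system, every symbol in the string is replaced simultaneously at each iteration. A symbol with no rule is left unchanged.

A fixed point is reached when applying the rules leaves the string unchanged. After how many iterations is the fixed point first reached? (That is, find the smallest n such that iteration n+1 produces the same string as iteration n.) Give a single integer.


Step 0: CD
Step 1: GZZZA
Step 2: XZZZFZZ
Step 3: DZZZFZZ
Step 4: ZAZZZFZZ
Step 5: ZFZZZZZFZZ
Step 6: ZFZZZZZFZZ  (unchanged — fixed point at step 5)

Answer: 5


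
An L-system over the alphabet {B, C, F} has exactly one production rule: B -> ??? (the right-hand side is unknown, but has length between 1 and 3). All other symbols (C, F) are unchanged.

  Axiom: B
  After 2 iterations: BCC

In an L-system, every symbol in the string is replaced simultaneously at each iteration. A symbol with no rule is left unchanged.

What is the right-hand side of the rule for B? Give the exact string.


Answer: BC

Derivation:
Trying B -> BC:
  Step 0: B
  Step 1: BC
  Step 2: BCC
Matches the given result.


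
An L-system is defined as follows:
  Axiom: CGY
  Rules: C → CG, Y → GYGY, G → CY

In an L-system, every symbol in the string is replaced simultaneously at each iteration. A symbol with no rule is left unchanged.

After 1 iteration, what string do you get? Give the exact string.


Answer: CGCYGYGY

Derivation:
Step 0: CGY
Step 1: CGCYGYGY


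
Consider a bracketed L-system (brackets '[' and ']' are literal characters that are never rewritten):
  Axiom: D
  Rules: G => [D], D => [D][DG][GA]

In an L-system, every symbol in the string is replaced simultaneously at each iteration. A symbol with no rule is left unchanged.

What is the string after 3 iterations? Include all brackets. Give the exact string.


Step 0: D
Step 1: [D][DG][GA]
Step 2: [[D][DG][GA]][[D][DG][GA][D]][[D]A]
Step 3: [[[D][DG][GA]][[D][DG][GA][D]][[D]A]][[[D][DG][GA]][[D][DG][GA][D]][[D]A][[D][DG][GA]]][[[D][DG][GA]]A]

Answer: [[[D][DG][GA]][[D][DG][GA][D]][[D]A]][[[D][DG][GA]][[D][DG][GA][D]][[D]A][[D][DG][GA]]][[[D][DG][GA]]A]


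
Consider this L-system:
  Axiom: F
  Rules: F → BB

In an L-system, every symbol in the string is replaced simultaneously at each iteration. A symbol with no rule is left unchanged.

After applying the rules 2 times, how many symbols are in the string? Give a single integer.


Answer: 2

Derivation:
Step 0: length = 1
Step 1: length = 2
Step 2: length = 2


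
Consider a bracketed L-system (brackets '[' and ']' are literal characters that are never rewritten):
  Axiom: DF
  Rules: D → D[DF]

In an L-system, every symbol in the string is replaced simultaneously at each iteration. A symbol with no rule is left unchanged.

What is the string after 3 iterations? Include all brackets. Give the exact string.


Answer: D[DF][D[DF]F][D[DF][D[DF]F]F]F

Derivation:
Step 0: DF
Step 1: D[DF]F
Step 2: D[DF][D[DF]F]F
Step 3: D[DF][D[DF]F][D[DF][D[DF]F]F]F


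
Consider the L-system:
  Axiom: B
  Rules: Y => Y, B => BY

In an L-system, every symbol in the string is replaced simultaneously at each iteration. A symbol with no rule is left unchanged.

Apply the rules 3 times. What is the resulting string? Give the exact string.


Step 0: B
Step 1: BY
Step 2: BYY
Step 3: BYYY

Answer: BYYY


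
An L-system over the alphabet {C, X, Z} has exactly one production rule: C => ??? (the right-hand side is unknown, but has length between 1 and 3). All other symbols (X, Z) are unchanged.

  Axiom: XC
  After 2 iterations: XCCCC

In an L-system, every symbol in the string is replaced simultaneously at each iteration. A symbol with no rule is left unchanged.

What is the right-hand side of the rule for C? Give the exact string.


Answer: CC

Derivation:
Trying C => CC:
  Step 0: XC
  Step 1: XCC
  Step 2: XCCCC
Matches the given result.


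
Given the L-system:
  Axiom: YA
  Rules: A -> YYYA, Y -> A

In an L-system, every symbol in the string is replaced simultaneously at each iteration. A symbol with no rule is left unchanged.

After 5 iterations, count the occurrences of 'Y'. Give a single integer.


Answer: 78

Derivation:
Step 0: YA  (1 'Y')
Step 1: AYYYA  (3 'Y')
Step 2: YYYAAAAYYYA  (6 'Y')
Step 3: AAAYYYAYYYAYYYAYYYAAAAYYYA  (15 'Y')
Step 4: YYYAYYYAYYYAAAAYYYAAAAYYYAAAAYYYAAAAYYYAYYYAYYYAYYYAAAAYYYA  (33 'Y')
Step 5: AAAYYYAAAAYYYAAAAYYYAYYYAYYYAYYYAAAAYYYAYYYAYYYAYYYAAAAYYYAYYYAYYYAYYYAAAAYYYAYYYAYYYAYYYAAAAYYYAAAAYYYAAAAYYYAAAAYYYAYYYAYYYAYYYAAAAYYYA  (78 'Y')


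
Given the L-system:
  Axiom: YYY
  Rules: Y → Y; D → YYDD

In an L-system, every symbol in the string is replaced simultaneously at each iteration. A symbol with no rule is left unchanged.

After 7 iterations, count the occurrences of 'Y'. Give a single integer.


Step 0: YYY  (3 'Y')
Step 1: YYY  (3 'Y')
Step 2: YYY  (3 'Y')
Step 3: YYY  (3 'Y')
Step 4: YYY  (3 'Y')
Step 5: YYY  (3 'Y')
Step 6: YYY  (3 'Y')
Step 7: YYY  (3 'Y')

Answer: 3


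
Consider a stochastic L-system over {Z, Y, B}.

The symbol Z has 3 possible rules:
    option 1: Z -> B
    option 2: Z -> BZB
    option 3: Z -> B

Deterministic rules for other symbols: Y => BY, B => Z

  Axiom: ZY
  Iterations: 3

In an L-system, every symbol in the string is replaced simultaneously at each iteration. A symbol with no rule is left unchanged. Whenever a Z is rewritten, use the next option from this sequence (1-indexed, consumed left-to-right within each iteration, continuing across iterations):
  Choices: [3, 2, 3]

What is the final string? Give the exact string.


Step 0: ZY
Step 1: BBY  (used choices [3])
Step 2: ZZBY  (used choices [])
Step 3: BZBBZBY  (used choices [2, 3])

Answer: BZBBZBY


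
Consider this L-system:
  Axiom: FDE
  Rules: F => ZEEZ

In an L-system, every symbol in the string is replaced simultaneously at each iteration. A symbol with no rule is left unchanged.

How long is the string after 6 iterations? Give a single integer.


Step 0: length = 3
Step 1: length = 6
Step 2: length = 6
Step 3: length = 6
Step 4: length = 6
Step 5: length = 6
Step 6: length = 6

Answer: 6


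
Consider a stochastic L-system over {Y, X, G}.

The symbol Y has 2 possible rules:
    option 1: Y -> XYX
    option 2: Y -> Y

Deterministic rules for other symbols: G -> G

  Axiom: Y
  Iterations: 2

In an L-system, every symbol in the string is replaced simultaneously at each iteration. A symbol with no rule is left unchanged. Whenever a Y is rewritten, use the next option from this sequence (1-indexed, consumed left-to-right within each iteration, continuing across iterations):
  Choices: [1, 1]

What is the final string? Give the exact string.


Answer: XXYXX

Derivation:
Step 0: Y
Step 1: XYX  (used choices [1])
Step 2: XXYXX  (used choices [1])


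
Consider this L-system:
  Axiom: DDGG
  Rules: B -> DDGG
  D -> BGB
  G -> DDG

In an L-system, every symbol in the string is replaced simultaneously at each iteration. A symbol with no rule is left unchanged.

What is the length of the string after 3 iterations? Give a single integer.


Answer: 128

Derivation:
Step 0: length = 4
Step 1: length = 12
Step 2: length = 40
Step 3: length = 128


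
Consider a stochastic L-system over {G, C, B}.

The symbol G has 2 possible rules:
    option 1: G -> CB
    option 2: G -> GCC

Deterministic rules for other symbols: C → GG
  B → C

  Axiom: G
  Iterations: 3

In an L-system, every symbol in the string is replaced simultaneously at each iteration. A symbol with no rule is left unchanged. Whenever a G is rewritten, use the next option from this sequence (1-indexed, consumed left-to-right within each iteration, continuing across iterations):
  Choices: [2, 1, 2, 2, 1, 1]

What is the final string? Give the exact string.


Step 0: G
Step 1: GCC  (used choices [2])
Step 2: CBGGGG  (used choices [1])
Step 3: GGCGCCGCCCBCB  (used choices [2, 2, 1, 1])

Answer: GGCGCCGCCCBCB


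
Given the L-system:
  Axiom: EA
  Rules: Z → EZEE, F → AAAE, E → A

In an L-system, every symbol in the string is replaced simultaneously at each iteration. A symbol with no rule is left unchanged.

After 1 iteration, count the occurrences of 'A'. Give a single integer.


Step 0: EA  (1 'A')
Step 1: AA  (2 'A')

Answer: 2
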